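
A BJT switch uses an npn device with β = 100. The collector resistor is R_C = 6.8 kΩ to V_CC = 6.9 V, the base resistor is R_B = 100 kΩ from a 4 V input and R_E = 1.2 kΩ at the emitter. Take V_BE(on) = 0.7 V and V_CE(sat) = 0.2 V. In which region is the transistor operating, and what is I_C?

saturation; I_C ≈ 0.83 mA

Assume active: I_B = (4 − 0.7)/(100 + 101×1.2) = 0.0149 mA, I_C = β·I_B = 1.49 mA.
Then V_CE = 6.9 − 1.49×6.8 − 1.51×1.2 = -5.05 V < 0.2 V — the active assumption fails.
Re-solve with V_CE = 0.2 V. KCL at the emitter: V_E/R_E = (V_BB−0.7−V_E)/R_B + (V_CC−0.2−V_E)/R_C, giving V_E = 1.03 V.
I_C = (V_CC − 0.2 − V_E)/R_C = (6.7 − 1.03)/6.8 = 0.834 mA.
Check: I_B = (3.3 − 1.03)/100 = 0.0227 mA, and β·I_B = 2.27 mA > I_C, confirming saturation.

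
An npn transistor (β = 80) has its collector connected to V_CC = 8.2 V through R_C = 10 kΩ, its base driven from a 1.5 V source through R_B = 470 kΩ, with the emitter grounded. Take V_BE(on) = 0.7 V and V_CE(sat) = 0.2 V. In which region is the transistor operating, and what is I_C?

active; I_C ≈ 0.14 mA

Assume active. Base-emitter loop: I_B = (V_BB − V_BE)/R_B = (1.5 − 0.7)/470 = 0.0017 mA.
I_C = β·I_B = 80×0.0017 = 0.136 mA.
V_CE = V_CC − I_C·R_C = 8.2 − 0.136×10 = 6.84 V > V_CE(sat), so the active-region assumption holds.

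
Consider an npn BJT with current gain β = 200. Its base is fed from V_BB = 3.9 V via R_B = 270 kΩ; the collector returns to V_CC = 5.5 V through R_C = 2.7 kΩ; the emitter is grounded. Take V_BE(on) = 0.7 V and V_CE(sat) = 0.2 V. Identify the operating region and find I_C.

Assume active: I_B = (3.9 − 0.7)/270 = 0.0119 mA, giving I_C = β·I_B = 2.37 mA.
But then V_CE = 5.5 − 2.37×2.7 = -0.9 V < V_CE(sat) = 0.2 V — impossible in the active region.
So the transistor is saturated. With V_CE = 0.2 V, I_C = (V_CC − 0.2)/R_C = 5.3/2.7 = 1.96 mA.
Check: β·I_B = 2.37 mA > I_C = 1.96 mA, confirming saturation.

saturation; I_C ≈ 2 mA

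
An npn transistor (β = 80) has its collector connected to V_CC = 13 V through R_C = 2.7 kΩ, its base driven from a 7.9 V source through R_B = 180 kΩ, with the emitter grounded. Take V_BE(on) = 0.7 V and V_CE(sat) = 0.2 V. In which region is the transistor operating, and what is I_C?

Assume active. Base-emitter loop: I_B = (V_BB − V_BE)/R_B = (7.9 − 0.7)/180 = 0.04 mA.
I_C = β·I_B = 80×0.04 = 3.2 mA.
V_CE = V_CC − I_C·R_C = 13 − 3.2×2.7 = 4.36 V > V_CE(sat), so the active-region assumption holds.

active; I_C ≈ 3.2 mA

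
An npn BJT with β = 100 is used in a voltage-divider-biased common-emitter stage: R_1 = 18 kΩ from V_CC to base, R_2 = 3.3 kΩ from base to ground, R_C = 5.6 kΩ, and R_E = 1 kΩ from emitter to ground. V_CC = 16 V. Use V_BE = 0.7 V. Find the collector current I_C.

Thevenize the base divider: V_Th = V_CC·R_2/(R_1+R_2) = 16×3.3/21.3 = 2.48 V, R_Th = R_1‖R_2 = 2.79 kΩ.
Base-emitter loop: V_Th = I_B·R_Th + V_BE + (β+1)I_B·R_E, so I_B = (2.48 − 0.7) / (2.79 + 101×1) = 0.0171 mA.
I_C = β·I_B = 100×0.0171 = 1.71 mA, and I_E = (β+1)I_B = 1.73 mA.
V_CE = V_CC − I_C·R_C − I_E·R_E = 16 − 1.71×5.6 − 1.73×1 = 4.67 V.
V_CE = 4.67 V > 0.2 V confirms active-region operation.

I_C ≈ 1.7 mA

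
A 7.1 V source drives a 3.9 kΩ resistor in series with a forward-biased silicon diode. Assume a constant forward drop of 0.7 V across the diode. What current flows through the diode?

KVL around the loop: 7.1 = V_D + I·R = 0.7 + I × 3.9 kΩ.
So I = (7.1 − 0.7) / 3.9 kΩ = 6.4 / 3.9 = 1.64 mA.

I ≈ 1.6 mA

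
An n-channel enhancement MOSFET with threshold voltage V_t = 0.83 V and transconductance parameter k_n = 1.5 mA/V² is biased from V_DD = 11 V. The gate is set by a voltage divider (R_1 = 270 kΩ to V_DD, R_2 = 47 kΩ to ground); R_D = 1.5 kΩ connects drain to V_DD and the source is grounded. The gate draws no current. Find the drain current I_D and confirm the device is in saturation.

V_G = V_DD·R_2/(R_1+R_2) = 11×47/317 = 1.63 V. With the source grounded, V_GS = V_G = 1.63 V.
Assume saturation: I_D = (k_n/2)(V_GS − V_t)² = (1.5/2)×(1.63 − 0.83)² = 0.75×0.801² = 0.481 mA.
V_DS = V_DD − I_D·R_D = 11 − 0.481×1.5 = 10.3 V.
Saturation requires V_DS ≥ V_GS − V_t = 0.801 V; 10.3 ≥ 0.801 ✓.

I_D ≈ 0.48 mA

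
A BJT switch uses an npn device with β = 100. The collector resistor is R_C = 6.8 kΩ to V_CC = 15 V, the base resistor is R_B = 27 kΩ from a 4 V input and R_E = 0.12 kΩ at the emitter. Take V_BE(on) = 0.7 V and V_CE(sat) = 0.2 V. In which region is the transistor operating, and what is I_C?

saturation; I_C ≈ 2.1 mA

Assume active: I_B = (4 − 0.7)/(27 + 101×0.12) = 0.0844 mA, I_C = β·I_B = 8.44 mA.
Then V_CE = 15 − 8.44×6.8 − 8.52×0.12 = -43.4 V < 0.2 V — the active assumption fails.
Re-solve with V_CE = 0.2 V. KCL at the emitter: V_E/R_E = (V_BB−0.7−V_E)/R_B + (V_CC−0.2−V_E)/R_C, giving V_E = 0.27 V.
I_C = (V_CC − 0.2 − V_E)/R_C = (14.8 − 0.27)/6.8 = 2.14 mA.
Check: I_B = (3.3 − 0.27)/27 = 0.112 mA, and β·I_B = 11.2 mA > I_C, confirming saturation.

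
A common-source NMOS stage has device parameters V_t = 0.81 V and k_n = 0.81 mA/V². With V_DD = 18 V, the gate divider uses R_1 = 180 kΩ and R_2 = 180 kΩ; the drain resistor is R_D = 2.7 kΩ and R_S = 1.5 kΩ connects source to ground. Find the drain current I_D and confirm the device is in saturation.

I_D ≈ 3.5 mA

V_G = V_DD·R_2/(R_1+R_2) = 18×180/360 = 9 V.
Assume saturation: I_D = (k_n/2)(V_GS − V_t)² with V_GS = V_G − I_D·R_S = 9 − 1.5·I_D.
Substituting gives 0.911·I_D² − 11·I_D + 27.2 = 0, with roots I_D = 3.5 or 8.52 mA.
The root I_D = 8.52 mA gives V_GS = -3.78 V ≤ V_t, so take I_D = 3.5 mA.
Then V_GS = 3.75 V and V_DS = V_DD − I_D(R_D+R_S) = 18 − 3.5×4.2 = 3.3 V.
Saturation requires V_DS ≥ V_GS − V_t = 2.94 V; 3.3 ≥ 2.94 ✓.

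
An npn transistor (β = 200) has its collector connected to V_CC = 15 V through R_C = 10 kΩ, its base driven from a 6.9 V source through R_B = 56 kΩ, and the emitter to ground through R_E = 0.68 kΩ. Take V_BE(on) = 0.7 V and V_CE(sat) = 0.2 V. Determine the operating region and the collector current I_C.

Assume active: I_B = (6.9 − 0.7)/(56 + 201×0.68) = 0.0322 mA, I_C = β·I_B = 6.44 mA.
Then V_CE = 15 − 6.44×10 − 6.47×0.68 = -53.8 V < 0.2 V — the active assumption fails.
Re-solve with V_CE = 0.2 V. KCL at the emitter: V_E/R_E = (V_BB−0.7−V_E)/R_B + (V_CC−0.2−V_E)/R_C, giving V_E = 1 V.
I_C = (V_CC − 0.2 − V_E)/R_C = (14.8 − 1)/10 = 1.38 mA.
Check: I_B = (6.2 − 1)/56 = 0.0928 mA, and β·I_B = 18.6 mA > I_C, confirming saturation.

saturation; I_C ≈ 1.4 mA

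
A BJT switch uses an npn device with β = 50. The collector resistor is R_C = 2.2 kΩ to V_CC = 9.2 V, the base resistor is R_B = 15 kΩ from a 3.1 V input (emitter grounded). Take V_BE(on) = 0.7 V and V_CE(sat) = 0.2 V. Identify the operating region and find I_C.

Assume active: I_B = (3.1 − 0.7)/15 = 0.16 mA, giving I_C = β·I_B = 8 mA.
But then V_CE = 9.2 − 8×2.2 = -8.4 V < V_CE(sat) = 0.2 V — impossible in the active region.
So the transistor is saturated. With V_CE = 0.2 V, I_C = (V_CC − 0.2)/R_C = 9/2.2 = 4.09 mA.
Check: β·I_B = 8 mA > I_C = 4.09 mA, confirming saturation.

saturation; I_C ≈ 4.1 mA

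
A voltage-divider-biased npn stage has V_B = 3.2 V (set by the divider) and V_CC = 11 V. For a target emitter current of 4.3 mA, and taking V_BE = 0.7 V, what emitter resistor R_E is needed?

V_E = V_B − V_BE = 3.2 − 0.7 = 2.5 V.
R_E = V_E / I_E = 2.5 / 4.3 = 0.581 kΩ.

R_E ≈ 0.58 kΩ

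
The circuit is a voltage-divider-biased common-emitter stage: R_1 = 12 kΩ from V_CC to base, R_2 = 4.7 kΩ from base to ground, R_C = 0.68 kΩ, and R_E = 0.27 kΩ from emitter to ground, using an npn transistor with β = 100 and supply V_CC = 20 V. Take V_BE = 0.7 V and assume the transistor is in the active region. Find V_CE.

Thevenize the base divider: V_Th = V_CC·R_2/(R_1+R_2) = 20×4.7/16.7 = 5.63 V, R_Th = R_1‖R_2 = 3.38 kΩ.
Base-emitter loop: V_Th = I_B·R_Th + V_BE + (β+1)I_B·R_E, so I_B = (5.63 − 0.7) / (3.38 + 101×0.27) = 0.161 mA.
I_C = β·I_B = 100×0.161 = 16.1 mA, and I_E = (β+1)I_B = 16.2 mA.
V_CE = V_CC − I_C·R_C − I_E·R_E = 20 − 16.1×0.68 − 16.2×0.27 = 4.68 V.
V_CE = 4.68 V > 0.2 V confirms active-region operation.

V_CE ≈ 4.7 V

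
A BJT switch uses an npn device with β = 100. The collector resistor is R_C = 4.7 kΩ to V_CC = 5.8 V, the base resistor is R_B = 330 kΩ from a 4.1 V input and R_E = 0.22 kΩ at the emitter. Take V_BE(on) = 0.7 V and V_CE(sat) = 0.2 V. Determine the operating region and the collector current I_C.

active; I_C ≈ 0.97 mA

Assume active. Base-emitter loop: I_B = (V_BB − V_BE)/(R_B + (β+1)R_E) = (4.1 − 0.7)/(330 + 101×0.22) = 0.00965 mA.
I_C = β·I_B = 100×0.00965 = 0.965 mA.
V_CE = V_CC − I_C·R_C − I_E·R_E = 5.8 − 0.965×4.7 − 0.975×0.22 = 1.05 V > V_CE(sat), so the active-region assumption holds.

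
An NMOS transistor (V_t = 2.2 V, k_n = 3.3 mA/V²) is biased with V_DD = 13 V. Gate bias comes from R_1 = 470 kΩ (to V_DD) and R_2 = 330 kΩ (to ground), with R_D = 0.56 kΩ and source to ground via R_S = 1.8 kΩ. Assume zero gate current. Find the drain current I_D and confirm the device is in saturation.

I_D ≈ 1.3 mA

V_G = V_DD·R_2/(R_1+R_2) = 13×330/800 = 5.36 V.
Assume saturation: I_D = (k_n/2)(V_GS − V_t)² with V_GS = V_G − I_D·R_S = 5.36 − 1.8·I_D.
Substituting gives 5.35·I_D² − 19.8·I_D + 16.5 = 0, with roots I_D = 1.27 or 2.43 mA.
The root I_D = 2.43 mA gives V_GS = 0.986 V ≤ V_t, so take I_D = 1.27 mA.
Then V_GS = 3.08 V and V_DS = V_DD − I_D(R_D+R_S) = 13 − 1.27×2.36 = 10 V.
Saturation requires V_DS ≥ V_GS − V_t = 0.877 V; 10 ≥ 0.877 ✓.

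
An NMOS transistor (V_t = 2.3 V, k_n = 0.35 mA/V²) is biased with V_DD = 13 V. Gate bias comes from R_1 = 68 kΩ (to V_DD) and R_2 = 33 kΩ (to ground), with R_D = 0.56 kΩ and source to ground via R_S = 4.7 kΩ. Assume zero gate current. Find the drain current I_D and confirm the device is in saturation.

I_D ≈ 0.19 mA

V_G = V_DD·R_2/(R_1+R_2) = 13×33/101 = 4.25 V.
Assume saturation: I_D = (k_n/2)(V_GS − V_t)² with V_GS = V_G − I_D·R_S = 4.25 − 4.7·I_D.
Substituting gives 3.87·I_D² − 4.2·I_D + 0.664 = 0, with roots I_D = 0.192 or 0.896 mA.
The root I_D = 0.896 mA gives V_GS = 0.0376 V ≤ V_t, so take I_D = 0.192 mA.
Then V_GS = 3.35 V and V_DS = V_DD − I_D(R_D+R_S) = 13 − 0.192×5.26 = 12 V.
Saturation requires V_DS ≥ V_GS − V_t = 1.05 V; 12 ≥ 1.05 ✓.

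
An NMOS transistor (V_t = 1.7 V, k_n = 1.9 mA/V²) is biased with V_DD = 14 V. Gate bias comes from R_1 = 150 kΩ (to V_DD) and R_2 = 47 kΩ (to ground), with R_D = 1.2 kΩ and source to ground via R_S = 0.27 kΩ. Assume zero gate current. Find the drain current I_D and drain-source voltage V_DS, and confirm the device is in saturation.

I_D ≈ 1.5 mA, V_DS ≈ 12 V

V_G = V_DD·R_2/(R_1+R_2) = 14×47/197 = 3.34 V.
Assume saturation: I_D = (k_n/2)(V_GS − V_t)² with V_GS = V_G − I_D·R_S = 3.34 − 0.27·I_D.
Substituting gives 0.0693·I_D² − 1.84·I_D + 2.56 = 0, with roots I_D = 1.47 or 25.1 mA.
The root I_D = 25.1 mA gives V_GS = -3.44 V ≤ V_t, so take I_D = 1.47 mA.
Then V_GS = 2.94 V and V_DS = V_DD − I_D(R_D+R_S) = 14 − 1.47×1.47 = 11.8 V.
Saturation requires V_DS ≥ V_GS − V_t = 1.24 V; 11.8 ≥ 1.24 ✓.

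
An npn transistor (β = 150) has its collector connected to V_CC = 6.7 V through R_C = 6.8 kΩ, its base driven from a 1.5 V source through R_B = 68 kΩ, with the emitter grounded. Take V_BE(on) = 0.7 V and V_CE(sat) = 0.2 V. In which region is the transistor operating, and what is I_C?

saturation; I_C ≈ 0.96 mA

Assume active: I_B = (1.5 − 0.7)/68 = 0.0118 mA, giving I_C = β·I_B = 1.76 mA.
But then V_CE = 6.7 − 1.76×6.8 = -5.3 V < V_CE(sat) = 0.2 V — impossible in the active region.
So the transistor is saturated. With V_CE = 0.2 V, I_C = (V_CC − 0.2)/R_C = 6.5/6.8 = 0.956 mA.
Check: β·I_B = 1.76 mA > I_C = 0.956 mA, confirming saturation.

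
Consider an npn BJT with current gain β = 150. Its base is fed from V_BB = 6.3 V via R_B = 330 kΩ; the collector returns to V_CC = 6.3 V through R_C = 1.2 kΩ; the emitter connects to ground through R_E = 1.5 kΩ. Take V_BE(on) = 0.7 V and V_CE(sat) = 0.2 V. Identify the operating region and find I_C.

active; I_C ≈ 1.5 mA

Assume active. Base-emitter loop: I_B = (V_BB − V_BE)/(R_B + (β+1)R_E) = (6.3 − 0.7)/(330 + 151×1.5) = 0.0101 mA.
I_C = β·I_B = 150×0.0101 = 1.51 mA.
V_CE = V_CC − I_C·R_C − I_E·R_E = 6.3 − 1.51×1.2 − 1.52×1.5 = 2.21 V > V_CE(sat), so the active-region assumption holds.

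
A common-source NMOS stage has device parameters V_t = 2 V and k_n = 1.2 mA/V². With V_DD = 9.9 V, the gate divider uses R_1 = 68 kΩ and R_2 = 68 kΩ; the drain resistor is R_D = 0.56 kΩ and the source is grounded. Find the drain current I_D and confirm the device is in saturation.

I_D ≈ 5.2 mA

V_G = V_DD·R_2/(R_1+R_2) = 9.9×68/136 = 4.95 V. With the source grounded, V_GS = V_G = 4.95 V.
Assume saturation: I_D = (k_n/2)(V_GS − V_t)² = (1.2/2)×(4.95 − 2)² = 0.6×2.95² = 5.22 mA.
V_DS = V_DD − I_D·R_D = 9.9 − 5.22×0.56 = 6.98 V.
Saturation requires V_DS ≥ V_GS − V_t = 2.95 V; 6.98 ≥ 2.95 ✓.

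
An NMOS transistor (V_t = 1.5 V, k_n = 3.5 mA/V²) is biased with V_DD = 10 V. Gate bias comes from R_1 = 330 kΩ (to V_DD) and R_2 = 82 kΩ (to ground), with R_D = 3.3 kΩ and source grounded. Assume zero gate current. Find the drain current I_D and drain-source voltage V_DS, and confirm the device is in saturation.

I_D ≈ 0.42 mA, V_DS ≈ 8.6 V

V_G = V_DD·R_2/(R_1+R_2) = 10×82/412 = 1.99 V. With the source grounded, V_GS = V_G = 1.99 V.
Assume saturation: I_D = (k_n/2)(V_GS − V_t)² = (3.5/2)×(1.99 − 1.5)² = 1.75×0.49² = 0.421 mA.
V_DS = V_DD − I_D·R_D = 10 − 0.421×3.3 = 8.61 V.
Saturation requires V_DS ≥ V_GS − V_t = 0.49 V; 8.61 ≥ 0.49 ✓.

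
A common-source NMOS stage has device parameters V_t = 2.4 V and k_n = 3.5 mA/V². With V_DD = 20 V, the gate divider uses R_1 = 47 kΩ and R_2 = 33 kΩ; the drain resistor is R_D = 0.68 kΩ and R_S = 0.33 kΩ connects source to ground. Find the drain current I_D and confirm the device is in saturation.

V_G = V_DD·R_2/(R_1+R_2) = 20×33/80 = 8.25 V.
Assume saturation: I_D = (k_n/2)(V_GS − V_t)² with V_GS = V_G − I_D·R_S = 8.25 − 0.33·I_D.
Substituting gives 0.191·I_D² − 7.76·I_D + 59.9 = 0, with roots I_D = 10.4 or 30.3 mA.
The root I_D = 30.3 mA gives V_GS = -1.76 V ≤ V_t, so take I_D = 10.4 mA.
Then V_GS = 4.83 V and V_DS = V_DD − I_D(R_D+R_S) = 20 − 10.4×1.01 = 9.54 V.
Saturation requires V_DS ≥ V_GS − V_t = 2.43 V; 9.54 ≥ 2.43 ✓.

I_D ≈ 10 mA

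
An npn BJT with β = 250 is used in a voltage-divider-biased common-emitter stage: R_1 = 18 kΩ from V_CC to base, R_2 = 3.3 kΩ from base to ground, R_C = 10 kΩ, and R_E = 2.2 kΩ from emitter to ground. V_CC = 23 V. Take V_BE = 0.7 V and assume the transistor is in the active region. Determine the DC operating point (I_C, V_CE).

Thevenize the base divider: V_Th = V_CC·R_2/(R_1+R_2) = 23×3.3/21.3 = 3.56 V, R_Th = R_1‖R_2 = 2.79 kΩ.
Base-emitter loop: V_Th = I_B·R_Th + V_BE + (β+1)I_B·R_E, so I_B = (3.56 − 0.7) / (2.79 + 251×2.2) = 0.00516 mA.
I_C = β·I_B = 250×0.00516 = 1.29 mA, and I_E = (β+1)I_B = 1.29 mA.
V_CE = V_CC − I_C·R_C − I_E·R_E = 23 − 1.29×10 − 1.29×2.2 = 7.25 V.
V_CE = 7.25 V > 0.2 V confirms active-region operation.

I_C ≈ 1.3 mA, V_CE ≈ 7.3 V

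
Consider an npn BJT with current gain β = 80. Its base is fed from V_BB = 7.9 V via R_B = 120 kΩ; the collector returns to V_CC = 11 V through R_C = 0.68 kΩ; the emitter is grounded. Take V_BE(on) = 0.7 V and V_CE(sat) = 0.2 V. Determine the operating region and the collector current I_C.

active; I_C ≈ 4.8 mA

Assume active. Base-emitter loop: I_B = (V_BB − V_BE)/R_B = (7.9 − 0.7)/120 = 0.06 mA.
I_C = β·I_B = 80×0.06 = 4.8 mA.
V_CE = V_CC − I_C·R_C = 11 − 4.8×0.68 = 7.74 V > V_CE(sat), so the active-region assumption holds.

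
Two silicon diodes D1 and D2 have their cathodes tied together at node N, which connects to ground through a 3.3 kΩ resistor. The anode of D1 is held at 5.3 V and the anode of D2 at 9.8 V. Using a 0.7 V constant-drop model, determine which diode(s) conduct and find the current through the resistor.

Only D2 conducts; I_R ≈ 2.8 mA

Assume both conduct. Then node N would need to be at both 5.3−0.7 = 4.6 V and 9.8−0.7 = 9.1 V, which is impossible.
Assume only D2 conducts: V_N = 9.8 − 0.7 = 9.1 V, so I_R = 9.1/3.3 = 2.76 mA.
Check D1: its anode-to-cathode voltage is 5.3 − 9.1 = -3.8 V < 0.7 V, so it is off. The assumption is consistent.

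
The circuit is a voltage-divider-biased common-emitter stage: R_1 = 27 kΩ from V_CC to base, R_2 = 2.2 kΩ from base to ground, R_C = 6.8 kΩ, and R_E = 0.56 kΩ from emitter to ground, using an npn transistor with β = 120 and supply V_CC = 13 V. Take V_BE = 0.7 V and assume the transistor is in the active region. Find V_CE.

V_CE ≈ 9.5 V

Thevenize the base divider: V_Th = V_CC·R_2/(R_1+R_2) = 13×2.2/29.2 = 0.979 V, R_Th = R_1‖R_2 = 2.03 kΩ.
Base-emitter loop: V_Th = I_B·R_Th + V_BE + (β+1)I_B·R_E, so I_B = (0.979 − 0.7) / (2.03 + 121×0.56) = 0.004 mA.
I_C = β·I_B = 120×0.004 = 0.48 mA, and I_E = (β+1)I_B = 0.484 mA.
V_CE = V_CC − I_C·R_C − I_E·R_E = 13 − 0.48×6.8 − 0.484×0.56 = 9.46 V.
V_CE = 9.46 V > 0.2 V confirms active-region operation.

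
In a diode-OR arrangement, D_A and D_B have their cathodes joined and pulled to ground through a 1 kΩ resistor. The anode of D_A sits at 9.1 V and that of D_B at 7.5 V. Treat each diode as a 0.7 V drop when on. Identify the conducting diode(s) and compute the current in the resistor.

Assume both conduct. Then node N would need to be at both 9.1−0.7 = 8.4 V and 7.5−0.7 = 6.8 V, which is impossible.
Assume only D_A conducts: V_N = 9.1 − 0.7 = 8.4 V, so I_R = 8.4/1 = 8.4 mA.
Check D_B: its anode-to-cathode voltage is 7.5 − 8.4 = -0.9 V < 0.7 V, so it is off. The assumption is consistent.

Only D_A conducts; I_R ≈ 8.4 mA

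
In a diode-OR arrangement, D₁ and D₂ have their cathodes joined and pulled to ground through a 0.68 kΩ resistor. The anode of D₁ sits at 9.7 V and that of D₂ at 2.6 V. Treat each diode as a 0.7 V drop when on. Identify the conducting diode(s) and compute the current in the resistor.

Only D₁ conducts; I_R ≈ 13 mA

Assume both conduct. Then node N would need to be at both 9.7−0.7 = 9 V and 2.6−0.7 = 1.9 V, which is impossible.
Assume only D₁ conducts: V_N = 9.7 − 0.7 = 9 V, so I_R = 9/0.68 = 13.2 mA.
Check D₂: its anode-to-cathode voltage is 2.6 − 9 = -6.4 V < 0.7 V, so it is off. The assumption is consistent.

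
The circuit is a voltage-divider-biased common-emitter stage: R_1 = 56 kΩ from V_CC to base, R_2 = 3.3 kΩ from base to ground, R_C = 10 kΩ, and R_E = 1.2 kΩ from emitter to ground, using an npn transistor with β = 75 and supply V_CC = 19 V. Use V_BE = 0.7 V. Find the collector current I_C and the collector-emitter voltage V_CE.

Thevenize the base divider: V_Th = V_CC·R_2/(R_1+R_2) = 19×3.3/59.3 = 1.06 V, R_Th = R_1‖R_2 = 3.12 kΩ.
Base-emitter loop: V_Th = I_B·R_Th + V_BE + (β+1)I_B·R_E, so I_B = (1.06 − 0.7) / (3.12 + 76×1.2) = 0.00379 mA.
I_C = β·I_B = 75×0.00379 = 0.284 mA, and I_E = (β+1)I_B = 0.288 mA.
V_CE = V_CC − I_C·R_C − I_E·R_E = 19 − 0.284×10 − 0.288×1.2 = 15.8 V.
V_CE = 15.8 V > 0.2 V confirms active-region operation.

I_C ≈ 0.28 mA, V_CE ≈ 16 V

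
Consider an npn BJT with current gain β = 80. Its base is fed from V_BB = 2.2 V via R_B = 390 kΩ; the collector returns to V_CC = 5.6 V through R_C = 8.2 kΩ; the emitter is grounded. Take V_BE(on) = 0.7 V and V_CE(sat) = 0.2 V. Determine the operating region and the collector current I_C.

Assume active. Base-emitter loop: I_B = (V_BB − V_BE)/R_B = (2.2 − 0.7)/390 = 0.00385 mA.
I_C = β·I_B = 80×0.00385 = 0.308 mA.
V_CE = V_CC − I_C·R_C = 5.6 − 0.308×8.2 = 3.08 V > V_CE(sat), so the active-region assumption holds.

active; I_C ≈ 0.31 mA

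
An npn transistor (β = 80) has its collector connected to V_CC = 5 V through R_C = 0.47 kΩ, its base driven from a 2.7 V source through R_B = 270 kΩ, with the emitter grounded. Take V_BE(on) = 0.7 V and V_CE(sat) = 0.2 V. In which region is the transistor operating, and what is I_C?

Assume active. Base-emitter loop: I_B = (V_BB − V_BE)/R_B = (2.7 − 0.7)/270 = 0.00741 mA.
I_C = β·I_B = 80×0.00741 = 0.593 mA.
V_CE = V_CC − I_C·R_C = 5 − 0.593×0.47 = 4.72 V > V_CE(sat), so the active-region assumption holds.

active; I_C ≈ 0.59 mA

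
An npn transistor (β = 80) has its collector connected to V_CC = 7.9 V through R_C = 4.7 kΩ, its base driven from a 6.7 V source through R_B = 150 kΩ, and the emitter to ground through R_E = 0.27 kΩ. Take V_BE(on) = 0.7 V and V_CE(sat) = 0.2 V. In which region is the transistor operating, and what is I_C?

Assume active: I_B = (6.7 − 0.7)/(150 + 81×0.27) = 0.0349 mA, I_C = β·I_B = 2.79 mA.
Then V_CE = 7.9 − 2.79×4.7 − 2.83×0.27 = -5.99 V < 0.2 V — the active assumption fails.
Re-solve with V_CE = 0.2 V. KCL at the emitter: V_E/R_E = (V_BB−0.7−V_E)/R_B + (V_CC−0.2−V_E)/R_C, giving V_E = 0.428 V.
I_C = (V_CC − 0.2 − V_E)/R_C = (7.7 − 0.428)/4.7 = 1.55 mA.
Check: I_B = (6 − 0.428)/150 = 0.0371 mA, and β·I_B = 2.97 mA > I_C, confirming saturation.

saturation; I_C ≈ 1.5 mA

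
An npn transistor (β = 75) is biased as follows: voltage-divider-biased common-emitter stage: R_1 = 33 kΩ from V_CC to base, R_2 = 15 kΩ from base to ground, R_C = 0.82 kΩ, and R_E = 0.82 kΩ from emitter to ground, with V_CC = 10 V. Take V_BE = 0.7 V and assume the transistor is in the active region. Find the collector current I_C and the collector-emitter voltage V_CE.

I_C ≈ 2.5 mA, V_CE ≈ 5.9 V

Thevenize the base divider: V_Th = V_CC·R_2/(R_1+R_2) = 10×15/48 = 3.12 V, R_Th = R_1‖R_2 = 10.3 kΩ.
Base-emitter loop: V_Th = I_B·R_Th + V_BE + (β+1)I_B·R_E, so I_B = (3.12 − 0.7) / (10.3 + 76×0.82) = 0.0334 mA.
I_C = β·I_B = 75×0.0334 = 2.5 mA, and I_E = (β+1)I_B = 2.54 mA.
V_CE = V_CC − I_C·R_C − I_E·R_E = 10 − 2.5×0.82 − 2.54×0.82 = 5.87 V.
V_CE = 5.87 V > 0.2 V confirms active-region operation.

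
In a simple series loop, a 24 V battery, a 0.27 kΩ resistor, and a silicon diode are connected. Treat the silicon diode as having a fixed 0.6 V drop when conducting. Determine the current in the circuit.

KVL around the loop: 24 = V_D + I·R = 0.6 + I × 0.27 kΩ.
So I = (24 − 0.6) / 0.27 kΩ = 23.4 / 0.27 = 86.7 mA.

I ≈ 87 mA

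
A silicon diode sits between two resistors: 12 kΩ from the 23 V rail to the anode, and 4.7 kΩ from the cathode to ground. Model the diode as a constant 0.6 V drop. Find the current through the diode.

I ≈ 1.3 mA

The two resistors are in series with the diode, so KVL gives 23 = I·12 + 0.6 + I·4.7.
I = (23 − 0.6) / (12 + 4.7) kΩ = 22.4 / 16.7 = 1.34 mA.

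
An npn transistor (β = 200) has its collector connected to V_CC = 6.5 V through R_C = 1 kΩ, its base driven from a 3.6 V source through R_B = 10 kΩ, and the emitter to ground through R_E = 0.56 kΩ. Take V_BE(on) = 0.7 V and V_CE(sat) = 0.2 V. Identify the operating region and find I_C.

Assume active: I_B = (3.6 − 0.7)/(10 + 201×0.56) = 0.0237 mA, I_C = β·I_B = 4.73 mA.
Then V_CE = 6.5 − 4.73×1 − 4.76×0.56 = -0.896 V < 0.2 V — the active assumption fails.
Re-solve with V_CE = 0.2 V. KCL at the emitter: V_E/R_E = (V_BB−0.7−V_E)/R_B + (V_CC−0.2−V_E)/R_C, giving V_E = 2.28 V.
I_C = (V_CC − 0.2 − V_E)/R_C = (6.3 − 2.28)/1 = 4.02 mA.
Check: I_B = (2.9 − 2.28)/10 = 0.0616 mA, and β·I_B = 12.3 mA > I_C, confirming saturation.

saturation; I_C ≈ 4 mA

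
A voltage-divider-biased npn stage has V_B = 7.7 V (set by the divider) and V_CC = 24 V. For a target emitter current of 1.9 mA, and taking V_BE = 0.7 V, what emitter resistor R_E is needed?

V_E = V_B − V_BE = 7.7 − 0.7 = 7 V.
R_E = V_E / I_E = 7 / 1.9 = 3.68 kΩ.

R_E ≈ 3.7 kΩ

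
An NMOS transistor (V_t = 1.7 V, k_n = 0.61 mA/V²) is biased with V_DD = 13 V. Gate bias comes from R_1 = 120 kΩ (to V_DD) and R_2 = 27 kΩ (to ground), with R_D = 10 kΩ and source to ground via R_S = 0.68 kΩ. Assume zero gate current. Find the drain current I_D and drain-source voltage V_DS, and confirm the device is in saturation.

V_G = V_DD·R_2/(R_1+R_2) = 13×27/147 = 2.39 V.
Assume saturation: I_D = (k_n/2)(V_GS − V_t)² with V_GS = V_G − I_D·R_S = 2.39 − 0.68·I_D.
Substituting gives 0.141·I_D² − 1.29·I_D + 0.144 = 0, with roots I_D = 0.114 or 9 mA.
The root I_D = 9 mA gives V_GS = -3.73 V ≤ V_t, so take I_D = 0.114 mA.
Then V_GS = 2.31 V and V_DS = V_DD − I_D(R_D+R_S) = 13 − 0.114×10.7 = 11.8 V.
Saturation requires V_DS ≥ V_GS − V_t = 0.61 V; 11.8 ≥ 0.61 ✓.

I_D ≈ 0.11 mA, V_DS ≈ 12 V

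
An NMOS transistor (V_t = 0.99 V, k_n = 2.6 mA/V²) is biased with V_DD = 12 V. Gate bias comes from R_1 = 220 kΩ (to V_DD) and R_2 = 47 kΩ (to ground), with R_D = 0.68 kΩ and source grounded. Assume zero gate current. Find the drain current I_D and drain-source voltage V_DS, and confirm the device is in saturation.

I_D ≈ 1.6 mA, V_DS ≈ 11 V

V_G = V_DD·R_2/(R_1+R_2) = 12×47/267 = 2.11 V. With the source grounded, V_GS = V_G = 2.11 V.
Assume saturation: I_D = (k_n/2)(V_GS − V_t)² = (2.6/2)×(2.11 − 0.99)² = 1.3×1.12² = 1.64 mA.
V_DS = V_DD − I_D·R_D = 12 − 1.64×0.68 = 10.9 V.
Saturation requires V_DS ≥ V_GS − V_t = 1.12 V; 10.9 ≥ 1.12 ✓.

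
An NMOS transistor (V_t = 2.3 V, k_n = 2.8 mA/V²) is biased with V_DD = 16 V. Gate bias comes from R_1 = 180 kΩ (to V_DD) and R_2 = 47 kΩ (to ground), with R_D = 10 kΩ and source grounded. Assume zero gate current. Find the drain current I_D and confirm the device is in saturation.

I_D ≈ 1.4 mA

V_G = V_DD·R_2/(R_1+R_2) = 16×47/227 = 3.31 V. With the source grounded, V_GS = V_G = 3.31 V.
Assume saturation: I_D = (k_n/2)(V_GS − V_t)² = (2.8/2)×(3.31 − 2.3)² = 1.4×1.01² = 1.44 mA.
V_DS = V_DD − I_D·R_D = 16 − 1.44×10 = 1.64 V.
Saturation requires V_DS ≥ V_GS − V_t = 1.01 V; 1.64 ≥ 1.01 ✓.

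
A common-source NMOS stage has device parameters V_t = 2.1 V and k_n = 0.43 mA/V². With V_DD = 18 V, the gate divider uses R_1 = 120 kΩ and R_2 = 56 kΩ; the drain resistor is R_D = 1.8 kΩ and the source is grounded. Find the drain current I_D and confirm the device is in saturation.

I_D ≈ 2.8 mA

V_G = V_DD·R_2/(R_1+R_2) = 18×56/176 = 5.73 V. With the source grounded, V_GS = V_G = 5.73 V.
Assume saturation: I_D = (k_n/2)(V_GS − V_t)² = (0.43/2)×(5.73 − 2.1)² = 0.215×3.63² = 2.83 mA.
V_DS = V_DD − I_D·R_D = 18 − 2.83×1.8 = 12.9 V.
Saturation requires V_DS ≥ V_GS − V_t = 3.63 V; 12.9 ≥ 3.63 ✓.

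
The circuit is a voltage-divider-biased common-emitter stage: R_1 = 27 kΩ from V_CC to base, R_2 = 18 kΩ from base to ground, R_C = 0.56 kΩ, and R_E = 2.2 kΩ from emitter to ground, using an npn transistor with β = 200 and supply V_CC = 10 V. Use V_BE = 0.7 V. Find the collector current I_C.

I_C ≈ 1.5 mA

Thevenize the base divider: V_Th = V_CC·R_2/(R_1+R_2) = 10×18/45 = 4 V, R_Th = R_1‖R_2 = 10.8 kΩ.
Base-emitter loop: V_Th = I_B·R_Th + V_BE + (β+1)I_B·R_E, so I_B = (4 − 0.7) / (10.8 + 201×2.2) = 0.00728 mA.
I_C = β·I_B = 200×0.00728 = 1.46 mA, and I_E = (β+1)I_B = 1.46 mA.
V_CE = V_CC − I_C·R_C − I_E·R_E = 10 − 1.46×0.56 − 1.46×2.2 = 5.96 V.
V_CE = 5.96 V > 0.2 V confirms active-region operation.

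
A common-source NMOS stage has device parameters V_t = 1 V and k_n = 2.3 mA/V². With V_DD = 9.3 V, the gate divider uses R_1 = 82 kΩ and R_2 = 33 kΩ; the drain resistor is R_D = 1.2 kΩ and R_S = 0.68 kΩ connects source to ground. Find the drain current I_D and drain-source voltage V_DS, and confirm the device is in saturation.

I_D ≈ 1 mA, V_DS ≈ 7.3 V

V_G = V_DD·R_2/(R_1+R_2) = 9.3×33/115 = 2.67 V.
Assume saturation: I_D = (k_n/2)(V_GS − V_t)² with V_GS = V_G − I_D·R_S = 2.67 − 0.68·I_D.
Substituting gives 0.532·I_D² − 3.61·I_D + 3.2 = 0, with roots I_D = 1.05 or 5.74 mA.
The root I_D = 5.74 mA gives V_GS = -1.23 V ≤ V_t, so take I_D = 1.05 mA.
Then V_GS = 1.96 V and V_DS = V_DD − I_D(R_D+R_S) = 9.3 − 1.05×1.88 = 7.33 V.
Saturation requires V_DS ≥ V_GS − V_t = 0.955 V; 7.33 ≥ 0.955 ✓.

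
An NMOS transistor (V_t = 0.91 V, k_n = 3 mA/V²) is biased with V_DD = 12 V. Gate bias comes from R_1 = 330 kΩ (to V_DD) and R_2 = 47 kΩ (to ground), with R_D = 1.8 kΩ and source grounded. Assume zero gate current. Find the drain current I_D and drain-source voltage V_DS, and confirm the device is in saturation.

I_D ≈ 0.52 mA, V_DS ≈ 11 V

V_G = V_DD·R_2/(R_1+R_2) = 12×47/377 = 1.5 V. With the source grounded, V_GS = V_G = 1.5 V.
Assume saturation: I_D = (k_n/2)(V_GS − V_t)² = (3/2)×(1.5 − 0.91)² = 1.5×0.586² = 0.515 mA.
V_DS = V_DD − I_D·R_D = 12 − 0.515×1.8 = 11.1 V.
Saturation requires V_DS ≥ V_GS − V_t = 0.586 V; 11.1 ≥ 0.586 ✓.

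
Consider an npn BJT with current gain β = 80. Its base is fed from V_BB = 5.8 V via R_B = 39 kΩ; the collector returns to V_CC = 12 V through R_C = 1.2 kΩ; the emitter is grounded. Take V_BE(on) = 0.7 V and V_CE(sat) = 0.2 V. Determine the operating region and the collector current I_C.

Assume active: I_B = (5.8 − 0.7)/39 = 0.131 mA, giving I_C = β·I_B = 10.5 mA.
But then V_CE = 12 − 10.5×1.2 = -0.554 V < V_CE(sat) = 0.2 V — impossible in the active region.
So the transistor is saturated. With V_CE = 0.2 V, I_C = (V_CC − 0.2)/R_C = 11.8/1.2 = 9.83 mA.
Check: β·I_B = 10.5 mA > I_C = 9.83 mA, confirming saturation.

saturation; I_C ≈ 9.8 mA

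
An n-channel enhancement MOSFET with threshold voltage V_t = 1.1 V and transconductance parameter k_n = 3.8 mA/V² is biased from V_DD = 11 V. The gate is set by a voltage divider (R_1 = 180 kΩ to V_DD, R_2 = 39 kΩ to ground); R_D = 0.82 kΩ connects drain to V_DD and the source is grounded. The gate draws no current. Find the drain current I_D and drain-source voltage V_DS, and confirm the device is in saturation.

V_G = V_DD·R_2/(R_1+R_2) = 11×39/219 = 1.96 V. With the source grounded, V_GS = V_G = 1.96 V.
Assume saturation: I_D = (k_n/2)(V_GS − V_t)² = (3.8/2)×(1.96 − 1.1)² = 1.9×0.859² = 1.4 mA.
V_DS = V_DD − I_D·R_D = 11 − 1.4×0.82 = 9.85 V.
Saturation requires V_DS ≥ V_GS − V_t = 0.859 V; 9.85 ≥ 0.859 ✓.

I_D ≈ 1.4 mA, V_DS ≈ 9.9 V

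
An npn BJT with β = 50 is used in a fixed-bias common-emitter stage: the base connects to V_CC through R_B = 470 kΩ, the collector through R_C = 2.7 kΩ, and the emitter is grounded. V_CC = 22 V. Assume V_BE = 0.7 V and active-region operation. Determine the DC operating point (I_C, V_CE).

I_C ≈ 2.3 mA, V_CE ≈ 16 V

Base loop: V_CC = I_B·R_B + V_BE, so I_B = (22 − 0.7)/470 kΩ = 0.0453 mA.
In the active region I_C = β·I_B = 50 × 0.0453 = 2.27 mA.
Collector loop: V_CE = V_CC − I_C·R_C = 22 − 2.27×2.7 = 15.9 V.
Since V_CE = 15.9 V > V_CE(sat) ≈ 0.2 V, the transistor is in the active region as assumed.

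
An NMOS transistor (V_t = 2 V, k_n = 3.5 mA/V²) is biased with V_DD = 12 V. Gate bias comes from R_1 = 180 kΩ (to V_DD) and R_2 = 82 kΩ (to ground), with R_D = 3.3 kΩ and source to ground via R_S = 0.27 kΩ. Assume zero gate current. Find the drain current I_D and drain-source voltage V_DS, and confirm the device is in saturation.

V_G = V_DD·R_2/(R_1+R_2) = 12×82/262 = 3.76 V.
Assume saturation: I_D = (k_n/2)(V_GS − V_t)² with V_GS = V_G − I_D·R_S = 3.76 − 0.27·I_D.
Substituting gives 0.128·I_D² − 2.66·I_D + 5.39 = 0, with roots I_D = 2.28 or 18.6 mA.
The root I_D = 18.6 mA gives V_GS = -1.26 V ≤ V_t, so take I_D = 2.28 mA.
Then V_GS = 3.14 V and V_DS = V_DD − I_D(R_D+R_S) = 12 − 2.28×3.57 = 3.87 V.
Saturation requires V_DS ≥ V_GS − V_t = 1.14 V; 3.87 ≥ 1.14 ✓.

I_D ≈ 2.3 mA, V_DS ≈ 3.9 V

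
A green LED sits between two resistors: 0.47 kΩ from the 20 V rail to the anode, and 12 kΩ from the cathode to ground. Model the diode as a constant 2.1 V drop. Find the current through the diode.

The two resistors are in series with the diode, so KVL gives 20 = I·0.47 + 2.1 + I·12.
I = (20 − 2.1) / (0.47 + 12) kΩ = 17.9 / 12.5 = 1.44 mA.

I ≈ 1.4 mA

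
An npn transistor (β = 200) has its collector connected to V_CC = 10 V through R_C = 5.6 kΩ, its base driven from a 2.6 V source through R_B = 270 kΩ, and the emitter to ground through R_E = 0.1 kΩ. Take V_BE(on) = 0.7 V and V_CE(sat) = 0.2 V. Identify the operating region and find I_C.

Assume active. Base-emitter loop: I_B = (V_BB − V_BE)/(R_B + (β+1)R_E) = (2.6 − 0.7)/(270 + 201×0.1) = 0.00655 mA.
I_C = β·I_B = 200×0.00655 = 1.31 mA.
V_CE = V_CC − I_C·R_C − I_E·R_E = 10 − 1.31×5.6 − 1.32×0.1 = 2.53 V > V_CE(sat), so the active-region assumption holds.

active; I_C ≈ 1.3 mA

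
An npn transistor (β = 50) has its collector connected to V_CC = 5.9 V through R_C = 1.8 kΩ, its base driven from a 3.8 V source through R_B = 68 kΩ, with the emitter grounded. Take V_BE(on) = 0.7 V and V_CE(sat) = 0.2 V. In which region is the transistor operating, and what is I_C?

Assume active. Base-emitter loop: I_B = (V_BB − V_BE)/R_B = (3.8 − 0.7)/68 = 0.0456 mA.
I_C = β·I_B = 50×0.0456 = 2.28 mA.
V_CE = V_CC − I_C·R_C = 5.9 − 2.28×1.8 = 1.8 V > V_CE(sat), so the active-region assumption holds.

active; I_C ≈ 2.3 mA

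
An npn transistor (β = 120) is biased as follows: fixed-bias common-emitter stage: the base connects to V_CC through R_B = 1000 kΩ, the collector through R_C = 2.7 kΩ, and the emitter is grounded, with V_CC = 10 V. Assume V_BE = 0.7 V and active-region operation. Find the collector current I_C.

Base loop: V_CC = I_B·R_B + V_BE, so I_B = (10 − 0.7)/1000 kΩ = 0.0093 mA.
In the active region I_C = β·I_B = 120 × 0.0093 = 1.12 mA.
Collector loop: V_CE = V_CC − I_C·R_C = 10 − 1.12×2.7 = 6.99 V.
Since V_CE = 6.99 V > V_CE(sat) ≈ 0.2 V, the transistor is in the active region as assumed.

I_C ≈ 1.1 mA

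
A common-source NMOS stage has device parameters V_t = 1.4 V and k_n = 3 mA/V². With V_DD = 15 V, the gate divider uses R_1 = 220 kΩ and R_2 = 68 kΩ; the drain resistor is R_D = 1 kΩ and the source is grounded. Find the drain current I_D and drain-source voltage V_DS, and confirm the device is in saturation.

I_D ≈ 6.9 mA, V_DS ≈ 8.1 V

V_G = V_DD·R_2/(R_1+R_2) = 15×68/288 = 3.54 V. With the source grounded, V_GS = V_G = 3.54 V.
Assume saturation: I_D = (k_n/2)(V_GS − V_t)² = (3/2)×(3.54 − 1.4)² = 1.5×2.14² = 6.88 mA.
V_DS = V_DD − I_D·R_D = 15 − 6.88×1 = 8.12 V.
Saturation requires V_DS ≥ V_GS − V_t = 2.14 V; 8.12 ≥ 2.14 ✓.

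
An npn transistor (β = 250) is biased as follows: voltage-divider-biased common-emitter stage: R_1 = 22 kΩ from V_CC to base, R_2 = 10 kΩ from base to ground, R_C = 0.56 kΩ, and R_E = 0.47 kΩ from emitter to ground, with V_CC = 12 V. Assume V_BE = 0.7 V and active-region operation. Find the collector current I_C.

Thevenize the base divider: V_Th = V_CC·R_2/(R_1+R_2) = 12×10/32 = 3.75 V, R_Th = R_1‖R_2 = 6.88 kΩ.
Base-emitter loop: V_Th = I_B·R_Th + V_BE + (β+1)I_B·R_E, so I_B = (3.75 − 0.7) / (6.88 + 251×0.47) = 0.0244 mA.
I_C = β·I_B = 250×0.0244 = 6.11 mA, and I_E = (β+1)I_B = 6.13 mA.
V_CE = V_CC − I_C·R_C − I_E·R_E = 12 − 6.11×0.56 − 6.13×0.47 = 5.7 V.
V_CE = 5.7 V > 0.2 V confirms active-region operation.

I_C ≈ 6.1 mA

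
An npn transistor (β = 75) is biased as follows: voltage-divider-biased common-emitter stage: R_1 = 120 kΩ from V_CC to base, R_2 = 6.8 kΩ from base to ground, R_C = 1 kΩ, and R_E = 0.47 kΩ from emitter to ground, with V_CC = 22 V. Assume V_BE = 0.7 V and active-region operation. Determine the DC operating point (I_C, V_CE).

Thevenize the base divider: V_Th = V_CC·R_2/(R_1+R_2) = 22×6.8/127 = 1.18 V, R_Th = R_1‖R_2 = 6.44 kΩ.
Base-emitter loop: V_Th = I_B·R_Th + V_BE + (β+1)I_B·R_E, so I_B = (1.18 − 0.7) / (6.44 + 76×0.47) = 0.0114 mA.
I_C = β·I_B = 75×0.0114 = 0.854 mA, and I_E = (β+1)I_B = 0.865 mA.
V_CE = V_CC − I_C·R_C − I_E·R_E = 22 − 0.854×1 − 0.865×0.47 = 20.7 V.
V_CE = 20.7 V > 0.2 V confirms active-region operation.

I_C ≈ 0.85 mA, V_CE ≈ 21 V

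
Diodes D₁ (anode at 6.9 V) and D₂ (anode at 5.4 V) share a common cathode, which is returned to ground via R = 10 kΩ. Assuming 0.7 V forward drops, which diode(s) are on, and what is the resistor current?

Only D₁ conducts; I_R ≈ 0.62 mA

Assume both conduct. Then node N would need to be at both 6.9−0.7 = 6.2 V and 5.4−0.7 = 4.7 V, which is impossible.
Assume only D₁ conducts: V_N = 6.9 − 0.7 = 6.2 V, so I_R = 6.2/10 = 0.62 mA.
Check D₂: its anode-to-cathode voltage is 5.4 − 6.2 = -0.8 V < 0.7 V, so it is off. The assumption is consistent.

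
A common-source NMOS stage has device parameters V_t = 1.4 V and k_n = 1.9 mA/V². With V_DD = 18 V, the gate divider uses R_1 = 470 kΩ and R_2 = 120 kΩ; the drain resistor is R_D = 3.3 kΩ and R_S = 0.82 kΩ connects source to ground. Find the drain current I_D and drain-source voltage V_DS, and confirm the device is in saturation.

V_G = V_DD·R_2/(R_1+R_2) = 18×120/590 = 3.66 V.
Assume saturation: I_D = (k_n/2)(V_GS − V_t)² with V_GS = V_G − I_D·R_S = 3.66 − 0.82·I_D.
Substituting gives 0.639·I_D² − 4.52·I_D + 4.86 = 0, with roots I_D = 1.32 or 5.76 mA.
The root I_D = 5.76 mA gives V_GS = -1.06 V ≤ V_t, so take I_D = 1.32 mA.
Then V_GS = 2.58 V and V_DS = V_DD − I_D(R_D+R_S) = 18 − 1.32×4.12 = 12.6 V.
Saturation requires V_DS ≥ V_GS − V_t = 1.18 V; 12.6 ≥ 1.18 ✓.

I_D ≈ 1.3 mA, V_DS ≈ 13 V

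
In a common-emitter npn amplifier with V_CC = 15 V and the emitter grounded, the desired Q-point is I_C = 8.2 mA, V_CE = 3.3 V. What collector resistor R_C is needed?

Collector loop: V_CC = I_C·R_C + V_CE.
R_C = (V_CC − V_CE)/I_C = (15 − 3.3)/8.2 = 1.43 kΩ.

R_C ≈ 1.4 kΩ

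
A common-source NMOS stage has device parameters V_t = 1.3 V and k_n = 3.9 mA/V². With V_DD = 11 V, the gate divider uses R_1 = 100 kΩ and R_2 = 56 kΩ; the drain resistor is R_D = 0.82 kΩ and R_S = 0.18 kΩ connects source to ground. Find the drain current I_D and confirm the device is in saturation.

I_D ≈ 5.4 mA

V_G = V_DD·R_2/(R_1+R_2) = 11×56/156 = 3.95 V.
Assume saturation: I_D = (k_n/2)(V_GS − V_t)² with V_GS = V_G − I_D·R_S = 3.95 − 0.18·I_D.
Substituting gives 0.0632·I_D² − 2.86·I_D + 13.7 = 0, with roots I_D = 5.44 or 39.8 mA.
The root I_D = 39.8 mA gives V_GS = -3.22 V ≤ V_t, so take I_D = 5.44 mA.
Then V_GS = 2.97 V and V_DS = V_DD − I_D(R_D+R_S) = 11 − 5.44×1 = 5.56 V.
Saturation requires V_DS ≥ V_GS − V_t = 1.67 V; 5.56 ≥ 1.67 ✓.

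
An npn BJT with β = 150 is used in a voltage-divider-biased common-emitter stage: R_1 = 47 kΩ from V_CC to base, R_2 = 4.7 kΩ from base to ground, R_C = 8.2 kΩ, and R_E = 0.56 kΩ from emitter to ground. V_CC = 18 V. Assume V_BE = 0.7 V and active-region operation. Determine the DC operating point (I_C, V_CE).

Thevenize the base divider: V_Th = V_CC·R_2/(R_1+R_2) = 18×4.7/51.7 = 1.64 V, R_Th = R_1‖R_2 = 4.27 kΩ.
Base-emitter loop: V_Th = I_B·R_Th + V_BE + (β+1)I_B·R_E, so I_B = (1.64 − 0.7) / (4.27 + 151×0.56) = 0.0105 mA.
I_C = β·I_B = 150×0.0105 = 1.58 mA, and I_E = (β+1)I_B = 1.59 mA.
V_CE = V_CC − I_C·R_C − I_E·R_E = 18 − 1.58×8.2 − 1.59×0.56 = 4.14 V.
V_CE = 4.14 V > 0.2 V confirms active-region operation.

I_C ≈ 1.6 mA, V_CE ≈ 4.1 V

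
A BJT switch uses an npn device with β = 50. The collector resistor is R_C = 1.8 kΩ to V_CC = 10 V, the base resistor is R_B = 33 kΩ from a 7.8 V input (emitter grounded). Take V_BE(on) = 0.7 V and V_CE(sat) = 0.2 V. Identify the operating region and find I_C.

Assume active: I_B = (7.8 − 0.7)/33 = 0.215 mA, giving I_C = β·I_B = 10.8 mA.
But then V_CE = 10 − 10.8×1.8 = -9.36 V < V_CE(sat) = 0.2 V — impossible in the active region.
So the transistor is saturated. With V_CE = 0.2 V, I_C = (V_CC − 0.2)/R_C = 9.8/1.8 = 5.44 mA.
Check: β·I_B = 10.8 mA > I_C = 5.44 mA, confirming saturation.

saturation; I_C ≈ 5.4 mA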